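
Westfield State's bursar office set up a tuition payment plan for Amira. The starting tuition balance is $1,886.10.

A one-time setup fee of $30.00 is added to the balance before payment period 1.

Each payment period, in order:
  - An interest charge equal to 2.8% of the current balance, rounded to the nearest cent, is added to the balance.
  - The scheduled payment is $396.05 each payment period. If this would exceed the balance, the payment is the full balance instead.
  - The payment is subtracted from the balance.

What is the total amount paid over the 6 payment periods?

# | Opening | Interest | Payment | End bal
1 | $1,916.10 | $53.65 | $396.05 | $1,573.70
2 | $1,573.70 | $44.06 | $396.05 | $1,221.71
3 | $1,221.71 | $34.21 | $396.05 | $859.87
4 | $859.87 | $24.08 | $396.05 | $487.90
5 | $487.90 | $13.66 | $396.05 | $105.51
6 | $105.51 | $2.95 | $108.46 | $0.00
Total paid: $2,088.71

$2,088.71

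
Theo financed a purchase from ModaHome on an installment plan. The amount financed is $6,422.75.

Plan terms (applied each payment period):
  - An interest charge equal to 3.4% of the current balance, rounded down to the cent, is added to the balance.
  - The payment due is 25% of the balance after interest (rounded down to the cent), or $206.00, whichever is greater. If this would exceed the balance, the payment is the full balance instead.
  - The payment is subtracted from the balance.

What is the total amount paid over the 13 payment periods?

# | Opening | Interest | Payment | End bal
1 | $6,422.75 | $218.37 | $1,660.28 | $4,980.84
2 | $4,980.84 | $169.34 | $1,287.54 | $3,862.64
3 | $3,862.64 | $131.32 | $998.49 | $2,995.47
4 | $2,995.47 | $101.84 | $774.32 | $2,322.99
5 | $2,322.99 | $78.98 | $600.49 | $1,801.48
6 | $1,801.48 | $61.25 | $465.68 | $1,397.05
7 | $1,397.05 | $47.49 | $361.13 | $1,083.41
8 | $1,083.41 | $36.83 | $280.06 | $840.18
9 | $840.18 | $28.56 | $217.18 | $651.56
10 | $651.56 | $22.15 | $206.00 | $467.71
11 | $467.71 | $15.90 | $206.00 | $277.61
12 | $277.61 | $9.43 | $206.00 | $81.04
13 | $81.04 | $2.75 | $83.79 | $0.00
Total paid: $7,346.96

$7,346.96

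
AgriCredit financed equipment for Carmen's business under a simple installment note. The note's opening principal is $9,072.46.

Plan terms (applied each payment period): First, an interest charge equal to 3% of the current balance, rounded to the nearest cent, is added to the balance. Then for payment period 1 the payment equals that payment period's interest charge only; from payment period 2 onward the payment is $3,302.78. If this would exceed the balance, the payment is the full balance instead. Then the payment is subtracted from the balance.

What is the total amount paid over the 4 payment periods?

$9,885.67

Payment period 1: opening $9,072.46; interest $272.17 → $9,344.63; payment $272.17; balance $9,072.46
Payment period 2: opening $9,072.46; interest $272.17 → $9,344.63; payment $3,302.78; balance $6,041.85
Payment period 3: opening $6,041.85; interest $181.26 → $6,223.11; payment $3,302.78; balance $2,920.33
Payment period 4: opening $2,920.33; interest $87.61 → $3,007.94; payment $3,007.94; balance $0.00
Total paid: $9,885.67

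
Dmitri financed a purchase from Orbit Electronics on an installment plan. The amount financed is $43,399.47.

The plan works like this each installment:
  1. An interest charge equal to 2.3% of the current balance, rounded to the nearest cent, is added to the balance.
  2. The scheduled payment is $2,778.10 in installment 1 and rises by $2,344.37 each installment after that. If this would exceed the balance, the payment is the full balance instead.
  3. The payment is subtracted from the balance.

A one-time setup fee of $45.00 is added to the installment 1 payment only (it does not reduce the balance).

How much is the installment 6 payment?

$10,323.99

Installment 1: opening $43,399.47; interest $998.19 → $44,397.66; payment $2,778.10 (+ $45.00 fee); balance $41,619.56
Installment 2: opening $41,619.56; interest $957.25 → $42,576.81; payment $5,122.47; balance $37,454.34
Installment 3: opening $37,454.34; interest $861.45 → $38,315.79; payment $7,466.84; balance $30,848.95
Installment 4: opening $30,848.95; interest $709.53 → $31,558.48; payment $9,811.21; balance $21,747.27
Installment 5: opening $21,747.27; interest $500.19 → $22,247.46; payment $12,155.58; balance $10,091.88
Installment 6: opening $10,091.88; interest $232.11 → $10,323.99; payment $10,323.99; balance $0.00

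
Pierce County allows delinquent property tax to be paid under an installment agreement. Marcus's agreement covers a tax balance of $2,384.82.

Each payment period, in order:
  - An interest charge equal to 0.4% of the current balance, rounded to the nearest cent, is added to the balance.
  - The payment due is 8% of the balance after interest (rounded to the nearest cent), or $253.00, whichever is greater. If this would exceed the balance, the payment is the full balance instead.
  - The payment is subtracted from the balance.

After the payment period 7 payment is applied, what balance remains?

Payment period 1: opening $2,384.82; interest $9.54 → $2,394.36; payment $253.00; balance $2,141.36
Payment period 2: opening $2,141.36; interest $8.57 → $2,149.93; payment $253.00; balance $1,896.93
Payment period 3: opening $1,896.93; interest $7.59 → $1,904.52; payment $253.00; balance $1,651.52
Payment period 4: opening $1,651.52; interest $6.61 → $1,658.13; payment $253.00; balance $1,405.13
Payment period 5: opening $1,405.13; interest $5.62 → $1,410.75; payment $253.00; balance $1,157.75
Payment period 6: opening $1,157.75; interest $4.63 → $1,162.38; payment $253.00; balance $909.38
Payment period 7: opening $909.38; interest $3.64 → $913.02; payment $253.00; balance $660.02

$660.02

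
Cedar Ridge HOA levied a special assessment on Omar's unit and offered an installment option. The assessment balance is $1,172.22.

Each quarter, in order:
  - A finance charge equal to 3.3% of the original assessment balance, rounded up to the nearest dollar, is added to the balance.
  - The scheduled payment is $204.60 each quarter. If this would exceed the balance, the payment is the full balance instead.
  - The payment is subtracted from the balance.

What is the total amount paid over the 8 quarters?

$1,484.22

# | Opening | Interest | Payment | End bal
1 | $1,172.22 | $39.00 | $204.60 | $1,006.62
2 | $1,006.62 | $39.00 | $204.60 | $841.02
3 | $841.02 | $39.00 | $204.60 | $675.42
4 | $675.42 | $39.00 | $204.60 | $509.82
5 | $509.82 | $39.00 | $204.60 | $344.22
6 | $344.22 | $39.00 | $204.60 | $178.62
7 | $178.62 | $39.00 | $204.60 | $13.02
8 | $13.02 | $39.00 | $52.02 | $0.00
Total paid: $1,484.22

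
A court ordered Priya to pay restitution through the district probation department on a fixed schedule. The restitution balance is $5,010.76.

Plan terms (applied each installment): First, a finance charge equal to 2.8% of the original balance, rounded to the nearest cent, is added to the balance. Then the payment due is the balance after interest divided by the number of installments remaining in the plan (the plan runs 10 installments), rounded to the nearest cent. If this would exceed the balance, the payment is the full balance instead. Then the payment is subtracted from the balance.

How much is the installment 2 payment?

Installment 1: $5,010.76 +$140.30 interest = $5,151.06; pay $515.11 → $4,635.95
Installment 2: $4,635.95 +$140.30 interest = $4,776.25; pay $530.69 → $4,245.56

$530.69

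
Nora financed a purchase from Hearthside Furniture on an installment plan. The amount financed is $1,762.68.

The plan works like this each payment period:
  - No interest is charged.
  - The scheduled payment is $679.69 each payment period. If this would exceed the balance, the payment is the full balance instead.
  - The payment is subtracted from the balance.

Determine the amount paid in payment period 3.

$403.30

Payment period 1: $1,762.68 − $679.69 → $1,082.99
Payment period 2: $1,082.99 − $679.69 → $403.30
Payment period 3: $403.30 − $403.30 → $0.00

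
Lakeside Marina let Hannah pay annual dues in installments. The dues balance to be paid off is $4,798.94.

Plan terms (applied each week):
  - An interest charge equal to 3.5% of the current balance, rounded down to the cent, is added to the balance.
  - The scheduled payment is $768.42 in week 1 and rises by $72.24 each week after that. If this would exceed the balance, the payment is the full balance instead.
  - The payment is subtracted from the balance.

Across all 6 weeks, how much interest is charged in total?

# | Opening | Interest | Payment | End bal
1 | $4,798.94 | $167.96 | $768.42 | $4,198.48
2 | $4,198.48 | $146.94 | $840.66 | $3,504.76
3 | $3,504.76 | $122.66 | $912.90 | $2,714.52
4 | $2,714.52 | $95.00 | $985.14 | $1,824.38
5 | $1,824.38 | $63.85 | $1,057.38 | $830.85
6 | $830.85 | $29.07 | $859.92 | $0.00
Total interest: $167.96 + $146.94 + $122.66 + $95.00 + $63.85 + $29.07 = $625.48

$625.48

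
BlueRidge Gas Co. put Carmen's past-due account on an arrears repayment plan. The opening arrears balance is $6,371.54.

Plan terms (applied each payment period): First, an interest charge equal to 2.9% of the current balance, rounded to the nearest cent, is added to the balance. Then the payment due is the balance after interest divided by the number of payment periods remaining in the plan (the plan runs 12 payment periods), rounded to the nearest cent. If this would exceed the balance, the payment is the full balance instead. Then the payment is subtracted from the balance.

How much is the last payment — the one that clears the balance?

$748.26

Payment period 1: opening $6,371.54; interest $184.77 → $6,556.31; payment $546.36; balance $6,009.95
Payment period 2: opening $6,009.95; interest $174.29 → $6,184.24; payment $562.20; balance $5,622.04
Payment period 3: opening $5,622.04; interest $163.04 → $5,785.08; payment $578.51; balance $5,206.57
Payment period 4: opening $5,206.57; interest $150.99 → $5,357.56; payment $595.28; balance $4,762.28
Payment period 5: opening $4,762.28; interest $138.11 → $4,900.39; payment $612.55; balance $4,287.84
Payment period 6: opening $4,287.84; interest $124.35 → $4,412.19; payment $630.31; balance $3,781.88
Payment period 7: opening $3,781.88; interest $109.67 → $3,891.55; payment $648.59; balance $3,242.96
Payment period 8: opening $3,242.96; interest $94.05 → $3,337.01; payment $667.40; balance $2,669.61
Payment period 9: opening $2,669.61; interest $77.42 → $2,747.03; payment $686.76; balance $2,060.27
Payment period 10: opening $2,060.27; interest $59.75 → $2,120.02; payment $706.67; balance $1,413.35
Payment period 11: opening $1,413.35; interest $40.99 → $1,454.34; payment $727.17; balance $727.17
Payment period 12: opening $727.17; interest $21.09 → $748.26; payment $748.26; balance $0.00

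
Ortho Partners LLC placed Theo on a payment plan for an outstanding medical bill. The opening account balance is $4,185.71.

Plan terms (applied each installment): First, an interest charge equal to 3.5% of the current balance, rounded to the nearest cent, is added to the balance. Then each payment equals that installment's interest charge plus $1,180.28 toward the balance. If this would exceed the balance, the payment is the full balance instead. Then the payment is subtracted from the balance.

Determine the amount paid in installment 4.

Installment 1: $4,185.71 +$146.50 interest = $4,332.21; pay $1,326.78 → $3,005.43
Installment 2: $3,005.43 +$105.19 interest = $3,110.62; pay $1,285.47 → $1,825.15
Installment 3: $1,825.15 +$63.88 interest = $1,889.03; pay $1,244.16 → $644.87
Installment 4: $644.87 +$22.57 interest = $667.44; pay $667.44 → $0.00

$667.44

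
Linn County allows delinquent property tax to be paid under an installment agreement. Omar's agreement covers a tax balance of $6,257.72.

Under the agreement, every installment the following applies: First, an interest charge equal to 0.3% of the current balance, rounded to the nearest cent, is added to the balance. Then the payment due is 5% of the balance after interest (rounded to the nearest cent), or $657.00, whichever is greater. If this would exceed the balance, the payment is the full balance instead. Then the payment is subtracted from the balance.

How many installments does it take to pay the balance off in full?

10

Installment 1: $6,257.72 +$18.77 interest = $6,276.49; pay $657.00 → $5,619.49
Installment 2: $5,619.49 +$16.86 interest = $5,636.35; pay $657.00 → $4,979.35
Installment 3: $4,979.35 +$14.94 interest = $4,994.29; pay $657.00 → $4,337.29
Installment 4: $4,337.29 +$13.01 interest = $4,350.30; pay $657.00 → $3,693.30
Installment 5: $3,693.30 +$11.08 interest = $3,704.38; pay $657.00 → $3,047.38
Installment 6: $3,047.38 +$9.14 interest = $3,056.52; pay $657.00 → $2,399.52
Installment 7: $2,399.52 +$7.20 interest = $2,406.72; pay $657.00 → $1,749.72
Installment 8: $1,749.72 +$5.25 interest = $1,754.97; pay $657.00 → $1,097.97
Installment 9: $1,097.97 +$3.29 interest = $1,101.26; pay $657.00 → $444.26
Installment 10: $444.26 +$1.33 interest = $445.59; pay $445.59 → $0.00
Balance reaches $0.00 in installment 10.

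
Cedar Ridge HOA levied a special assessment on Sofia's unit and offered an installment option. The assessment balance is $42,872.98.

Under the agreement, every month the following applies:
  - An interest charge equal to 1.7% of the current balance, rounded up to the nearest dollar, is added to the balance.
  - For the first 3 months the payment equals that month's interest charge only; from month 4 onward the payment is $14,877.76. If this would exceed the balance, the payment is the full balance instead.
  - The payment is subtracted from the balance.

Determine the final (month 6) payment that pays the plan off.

# | Opening | Interest | Payment | End bal
1 | $42,872.98 | $729.00 | $729.00 | $42,872.98
2 | $42,872.98 | $729.00 | $729.00 | $42,872.98
3 | $42,872.98 | $729.00 | $729.00 | $42,872.98
4 | $42,872.98 | $729.00 | $14,877.76 | $28,724.22
5 | $28,724.22 | $489.00 | $14,877.76 | $14,335.46
6 | $14,335.46 | $244.00 | $14,579.46 | $0.00

$14,579.46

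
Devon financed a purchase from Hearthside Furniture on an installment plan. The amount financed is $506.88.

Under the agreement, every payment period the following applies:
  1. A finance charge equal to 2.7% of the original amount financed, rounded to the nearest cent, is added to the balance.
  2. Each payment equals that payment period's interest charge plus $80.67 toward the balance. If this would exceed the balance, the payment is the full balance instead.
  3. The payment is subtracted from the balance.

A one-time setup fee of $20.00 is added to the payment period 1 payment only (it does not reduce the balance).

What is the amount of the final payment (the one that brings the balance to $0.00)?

$36.55

Payment period 1: $506.88 +$13.69 interest = $520.57; pay $94.36 (+ $20.00 fee) → $426.21
Payment period 2: $426.21 +$13.69 interest = $439.90; pay $94.36 → $345.54
Payment period 3: $345.54 +$13.69 interest = $359.23; pay $94.36 → $264.87
Payment period 4: $264.87 +$13.69 interest = $278.56; pay $94.36 → $184.20
Payment period 5: $184.20 +$13.69 interest = $197.89; pay $94.36 → $103.53
Payment period 6: $103.53 +$13.69 interest = $117.22; pay $94.36 → $22.86
Payment period 7: $22.86 +$13.69 interest = $36.55; pay $36.55 → $0.00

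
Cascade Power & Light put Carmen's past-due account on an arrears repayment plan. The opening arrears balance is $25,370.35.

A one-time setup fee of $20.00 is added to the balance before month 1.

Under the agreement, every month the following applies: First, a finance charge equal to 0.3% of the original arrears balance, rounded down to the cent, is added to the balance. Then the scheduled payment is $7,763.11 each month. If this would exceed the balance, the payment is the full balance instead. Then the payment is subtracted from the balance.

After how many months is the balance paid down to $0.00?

Month 1: opening $25,390.35; interest $76.11 → $25,466.46; payment $7,763.11; balance $17,703.35
Month 2: opening $17,703.35; interest $76.11 → $17,779.46; payment $7,763.11; balance $10,016.35
Month 3: opening $10,016.35; interest $76.11 → $10,092.46; payment $7,763.11; balance $2,329.35
Month 4: opening $2,329.35; interest $76.11 → $2,405.46; payment $2,405.46; balance $0.00
Balance reaches $0.00 in month 4.

4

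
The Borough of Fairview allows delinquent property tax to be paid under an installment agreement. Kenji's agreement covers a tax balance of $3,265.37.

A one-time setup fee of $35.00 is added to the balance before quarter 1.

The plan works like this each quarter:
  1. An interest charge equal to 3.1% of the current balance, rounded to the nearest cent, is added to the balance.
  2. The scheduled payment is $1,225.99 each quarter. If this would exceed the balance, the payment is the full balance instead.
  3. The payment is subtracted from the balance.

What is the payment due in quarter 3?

$1,049.74

Quarter 1: opening $3,300.37; interest $102.31 → $3,402.68; payment $1,225.99; balance $2,176.69
Quarter 2: opening $2,176.69; interest $67.48 → $2,244.17; payment $1,225.99; balance $1,018.18
Quarter 3: opening $1,018.18; interest $31.56 → $1,049.74; payment $1,049.74; balance $0.00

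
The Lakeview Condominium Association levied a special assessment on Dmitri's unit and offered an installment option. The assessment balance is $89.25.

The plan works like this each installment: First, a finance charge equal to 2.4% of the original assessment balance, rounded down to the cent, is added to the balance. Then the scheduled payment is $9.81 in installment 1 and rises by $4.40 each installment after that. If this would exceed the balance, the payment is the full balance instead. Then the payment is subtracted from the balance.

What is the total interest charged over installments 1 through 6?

$12.84

Installment 1: $89.25 +$2.14 interest = $91.39; pay $9.81 → $81.58
Installment 2: $81.58 +$2.14 interest = $83.72; pay $14.21 → $69.51
Installment 3: $69.51 +$2.14 interest = $71.65; pay $18.61 → $53.04
Installment 4: $53.04 +$2.14 interest = $55.18; pay $23.01 → $32.17
Installment 5: $32.17 +$2.14 interest = $34.31; pay $27.41 → $6.90
Installment 6: $6.90 +$2.14 interest = $9.04; pay $9.04 → $0.00
Total interest: $2.14 + $2.14 + $2.14 + $2.14 + $2.14 + $2.14 = $12.84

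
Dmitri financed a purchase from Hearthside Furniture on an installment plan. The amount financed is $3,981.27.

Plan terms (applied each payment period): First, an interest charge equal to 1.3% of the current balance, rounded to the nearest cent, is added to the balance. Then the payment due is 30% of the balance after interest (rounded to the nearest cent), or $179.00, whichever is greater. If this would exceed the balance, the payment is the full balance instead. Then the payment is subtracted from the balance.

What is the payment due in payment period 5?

$305.90

# | Opening | Interest | Payment | End bal
1 | $3,981.27 | $51.76 | $1,209.91 | $2,823.12
2 | $2,823.12 | $36.70 | $857.95 | $2,001.87
3 | $2,001.87 | $26.02 | $608.37 | $1,419.52
4 | $1,419.52 | $18.45 | $431.39 | $1,006.58
5 | $1,006.58 | $13.09 | $305.90 | $713.77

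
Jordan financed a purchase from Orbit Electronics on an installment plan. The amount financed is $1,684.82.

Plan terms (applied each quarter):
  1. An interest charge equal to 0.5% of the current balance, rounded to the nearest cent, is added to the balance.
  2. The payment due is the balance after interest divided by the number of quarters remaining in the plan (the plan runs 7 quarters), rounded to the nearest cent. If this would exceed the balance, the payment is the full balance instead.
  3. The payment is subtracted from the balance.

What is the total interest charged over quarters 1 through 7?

Quarter 1: $1,684.82 +$8.42 interest = $1,693.24; pay $241.89 → $1,451.35
Quarter 2: $1,451.35 +$7.26 interest = $1,458.61; pay $243.10 → $1,215.51
Quarter 3: $1,215.51 +$6.08 interest = $1,221.59; pay $244.32 → $977.27
Quarter 4: $977.27 +$4.89 interest = $982.16; pay $245.54 → $736.62
Quarter 5: $736.62 +$3.68 interest = $740.30; pay $246.77 → $493.53
Quarter 6: $493.53 +$2.47 interest = $496.00; pay $248.00 → $248.00
Quarter 7: $248.00 +$1.24 interest = $249.24; pay $249.24 → $0.00
Total interest: $8.42 + $7.26 + $6.08 + $4.89 + $3.68 + $2.47 + $1.24 = $34.04

$34.04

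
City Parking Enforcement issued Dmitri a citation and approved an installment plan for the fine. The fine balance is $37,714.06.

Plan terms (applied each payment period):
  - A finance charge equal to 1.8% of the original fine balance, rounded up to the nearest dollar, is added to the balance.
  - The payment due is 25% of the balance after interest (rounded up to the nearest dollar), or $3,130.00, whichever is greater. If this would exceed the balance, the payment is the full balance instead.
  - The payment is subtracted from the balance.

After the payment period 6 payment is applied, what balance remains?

Payment period 1: opening $37,714.06; interest $679.00 → $38,393.06; payment $9,599.00; balance $28,794.06
Payment period 2: opening $28,794.06; interest $679.00 → $29,473.06; payment $7,369.00; balance $22,104.06
Payment period 3: opening $22,104.06; interest $679.00 → $22,783.06; payment $5,696.00; balance $17,087.06
Payment period 4: opening $17,087.06; interest $679.00 → $17,766.06; payment $4,442.00; balance $13,324.06
Payment period 5: opening $13,324.06; interest $679.00 → $14,003.06; payment $3,501.00; balance $10,502.06
Payment period 6: opening $10,502.06; interest $679.00 → $11,181.06; payment $3,130.00; balance $8,051.06

$8,051.06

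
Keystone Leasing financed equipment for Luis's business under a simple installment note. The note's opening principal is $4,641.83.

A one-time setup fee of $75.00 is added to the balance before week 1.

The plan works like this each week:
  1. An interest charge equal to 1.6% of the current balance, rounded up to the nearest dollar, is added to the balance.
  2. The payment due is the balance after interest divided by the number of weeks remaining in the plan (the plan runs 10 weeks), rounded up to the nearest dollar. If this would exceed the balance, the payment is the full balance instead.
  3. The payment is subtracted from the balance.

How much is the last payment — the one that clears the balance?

Week 1: $4,716.83 +$76.00 interest = $4,792.83; pay $480.00 → $4,312.83
Week 2: $4,312.83 +$70.00 interest = $4,382.83; pay $487.00 → $3,895.83
Week 3: $3,895.83 +$63.00 interest = $3,958.83; pay $495.00 → $3,463.83
Week 4: $3,463.83 +$56.00 interest = $3,519.83; pay $503.00 → $3,016.83
Week 5: $3,016.83 +$49.00 interest = $3,065.83; pay $511.00 → $2,554.83
Week 6: $2,554.83 +$41.00 interest = $2,595.83; pay $520.00 → $2,075.83
Week 7: $2,075.83 +$34.00 interest = $2,109.83; pay $528.00 → $1,581.83
Week 8: $1,581.83 +$26.00 interest = $1,607.83; pay $536.00 → $1,071.83
Week 9: $1,071.83 +$18.00 interest = $1,089.83; pay $545.00 → $544.83
Week 10: $544.83 +$9.00 interest = $553.83; pay $553.83 → $0.00

$553.83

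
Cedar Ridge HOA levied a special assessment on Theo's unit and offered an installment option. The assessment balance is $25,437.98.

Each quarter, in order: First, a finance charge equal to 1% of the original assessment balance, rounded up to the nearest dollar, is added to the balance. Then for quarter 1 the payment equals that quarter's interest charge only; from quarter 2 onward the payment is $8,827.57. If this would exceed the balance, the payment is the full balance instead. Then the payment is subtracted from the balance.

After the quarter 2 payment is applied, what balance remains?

Quarter 1: $25,437.98 +$255.00 interest = $25,692.98; pay $255.00 → $25,437.98
Quarter 2: $25,437.98 +$255.00 interest = $25,692.98; pay $8,827.57 → $16,865.41

$16,865.41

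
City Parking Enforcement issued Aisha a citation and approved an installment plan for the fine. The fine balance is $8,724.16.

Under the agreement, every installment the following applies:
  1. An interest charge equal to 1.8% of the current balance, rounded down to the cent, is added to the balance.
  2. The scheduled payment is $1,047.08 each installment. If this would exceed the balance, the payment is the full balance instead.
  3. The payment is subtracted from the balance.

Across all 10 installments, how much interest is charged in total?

$813.64

Installment 1: opening $8,724.16; interest $157.03 → $8,881.19; payment $1,047.08; balance $7,834.11
Installment 2: opening $7,834.11; interest $141.01 → $7,975.12; payment $1,047.08; balance $6,928.04
Installment 3: opening $6,928.04; interest $124.70 → $7,052.74; payment $1,047.08; balance $6,005.66
Installment 4: opening $6,005.66; interest $108.10 → $6,113.76; payment $1,047.08; balance $5,066.68
Installment 5: opening $5,066.68; interest $91.20 → $5,157.88; payment $1,047.08; balance $4,110.80
Installment 6: opening $4,110.80; interest $73.99 → $4,184.79; payment $1,047.08; balance $3,137.71
Installment 7: opening $3,137.71; interest $56.47 → $3,194.18; payment $1,047.08; balance $2,147.10
Installment 8: opening $2,147.10; interest $38.64 → $2,185.74; payment $1,047.08; balance $1,138.66
Installment 9: opening $1,138.66; interest $20.49 → $1,159.15; payment $1,047.08; balance $112.07
Installment 10: opening $112.07; interest $2.01 → $114.08; payment $114.08; balance $0.00
Total interest: $157.03 + $141.01 + $124.70 + $108.10 + $91.20 + $73.99 + $56.47 + $38.64 + $20.49 + $2.01 = $813.64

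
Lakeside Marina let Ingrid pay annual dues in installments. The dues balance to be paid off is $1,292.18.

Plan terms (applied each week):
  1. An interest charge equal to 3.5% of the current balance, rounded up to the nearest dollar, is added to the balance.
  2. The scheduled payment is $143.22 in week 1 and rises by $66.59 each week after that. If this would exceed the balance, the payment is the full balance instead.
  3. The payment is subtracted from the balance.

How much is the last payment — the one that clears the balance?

$82.18

Week 1: $1,292.18 +$46.00 interest = $1,338.18; pay $143.22 → $1,194.96
Week 2: $1,194.96 +$42.00 interest = $1,236.96; pay $209.81 → $1,027.15
Week 3: $1,027.15 +$36.00 interest = $1,063.15; pay $276.40 → $786.75
Week 4: $786.75 +$28.00 interest = $814.75; pay $342.99 → $471.76
Week 5: $471.76 +$17.00 interest = $488.76; pay $409.58 → $79.18
Week 6: $79.18 +$3.00 interest = $82.18; pay $82.18 → $0.00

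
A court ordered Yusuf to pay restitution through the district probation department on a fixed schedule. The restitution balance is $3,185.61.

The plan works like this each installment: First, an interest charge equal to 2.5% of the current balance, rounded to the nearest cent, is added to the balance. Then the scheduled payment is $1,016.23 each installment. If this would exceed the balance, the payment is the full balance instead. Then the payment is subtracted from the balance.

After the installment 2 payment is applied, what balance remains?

$1,289.02

Installment 1: opening $3,185.61; interest $79.64 → $3,265.25; payment $1,016.23; balance $2,249.02
Installment 2: opening $2,249.02; interest $56.23 → $2,305.25; payment $1,016.23; balance $1,289.02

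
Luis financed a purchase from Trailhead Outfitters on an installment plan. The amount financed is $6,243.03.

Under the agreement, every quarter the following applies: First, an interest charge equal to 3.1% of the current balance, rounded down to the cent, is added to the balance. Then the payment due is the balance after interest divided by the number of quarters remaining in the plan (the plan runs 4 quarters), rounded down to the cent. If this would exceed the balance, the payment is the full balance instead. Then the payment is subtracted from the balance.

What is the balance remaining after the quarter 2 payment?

$3,318.05

Quarter 1: opening $6,243.03; interest $193.53 → $6,436.56; payment $1,609.14; balance $4,827.42
Quarter 2: opening $4,827.42; interest $149.65 → $4,977.07; payment $1,659.02; balance $3,318.05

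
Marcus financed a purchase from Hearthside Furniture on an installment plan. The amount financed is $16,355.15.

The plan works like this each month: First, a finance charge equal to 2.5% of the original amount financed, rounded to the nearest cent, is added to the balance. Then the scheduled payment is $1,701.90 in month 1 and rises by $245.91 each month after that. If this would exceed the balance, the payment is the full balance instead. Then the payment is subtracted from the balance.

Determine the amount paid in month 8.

$2,548.78

Month 1: $16,355.15 +$408.88 interest = $16,764.03; pay $1,701.90 → $15,062.13
Month 2: $15,062.13 +$408.88 interest = $15,471.01; pay $1,947.81 → $13,523.20
Month 3: $13,523.20 +$408.88 interest = $13,932.08; pay $2,193.72 → $11,738.36
Month 4: $11,738.36 +$408.88 interest = $12,147.24; pay $2,439.63 → $9,707.61
Month 5: $9,707.61 +$408.88 interest = $10,116.49; pay $2,685.54 → $7,430.95
Month 6: $7,430.95 +$408.88 interest = $7,839.83; pay $2,931.45 → $4,908.38
Month 7: $4,908.38 +$408.88 interest = $5,317.26; pay $3,177.36 → $2,139.90
Month 8: $2,139.90 +$408.88 interest = $2,548.78; pay $2,548.78 → $0.00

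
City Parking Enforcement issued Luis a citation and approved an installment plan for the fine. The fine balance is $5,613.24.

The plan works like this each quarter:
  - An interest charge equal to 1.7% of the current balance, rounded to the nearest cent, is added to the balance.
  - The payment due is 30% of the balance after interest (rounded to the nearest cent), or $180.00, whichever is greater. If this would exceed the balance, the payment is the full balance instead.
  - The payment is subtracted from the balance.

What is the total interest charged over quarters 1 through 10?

$318.27

Quarter 1: $5,613.24 +$95.43 interest = $5,708.67; pay $1,712.60 → $3,996.07
Quarter 2: $3,996.07 +$67.93 interest = $4,064.00; pay $1,219.20 → $2,844.80
Quarter 3: $2,844.80 +$48.36 interest = $2,893.16; pay $867.95 → $2,025.21
Quarter 4: $2,025.21 +$34.43 interest = $2,059.64; pay $617.89 → $1,441.75
Quarter 5: $1,441.75 +$24.51 interest = $1,466.26; pay $439.88 → $1,026.38
Quarter 6: $1,026.38 +$17.45 interest = $1,043.83; pay $313.15 → $730.68
Quarter 7: $730.68 +$12.42 interest = $743.10; pay $222.93 → $520.17
Quarter 8: $520.17 +$8.84 interest = $529.01; pay $180.00 → $349.01
Quarter 9: $349.01 +$5.93 interest = $354.94; pay $180.00 → $174.94
Quarter 10: $174.94 +$2.97 interest = $177.91; pay $177.91 → $0.00
Total interest: $95.43 + $67.93 + $48.36 + $34.43 + $24.51 + $17.45 + $12.42 + $8.84 + $5.93 + $2.97 = $318.27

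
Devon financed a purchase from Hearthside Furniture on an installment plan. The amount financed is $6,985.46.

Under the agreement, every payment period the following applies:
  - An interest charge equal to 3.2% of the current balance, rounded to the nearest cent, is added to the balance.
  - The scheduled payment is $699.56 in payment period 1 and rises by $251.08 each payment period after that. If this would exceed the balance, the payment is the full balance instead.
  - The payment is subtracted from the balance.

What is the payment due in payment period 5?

$1,703.88

Payment period 1: opening $6,985.46; interest $223.53 → $7,208.99; payment $699.56; balance $6,509.43
Payment period 2: opening $6,509.43; interest $208.30 → $6,717.73; payment $950.64; balance $5,767.09
Payment period 3: opening $5,767.09; interest $184.55 → $5,951.64; payment $1,201.72; balance $4,749.92
Payment period 4: opening $4,749.92; interest $152.00 → $4,901.92; payment $1,452.80; balance $3,449.12
Payment period 5: opening $3,449.12; interest $110.37 → $3,559.49; payment $1,703.88; balance $1,855.61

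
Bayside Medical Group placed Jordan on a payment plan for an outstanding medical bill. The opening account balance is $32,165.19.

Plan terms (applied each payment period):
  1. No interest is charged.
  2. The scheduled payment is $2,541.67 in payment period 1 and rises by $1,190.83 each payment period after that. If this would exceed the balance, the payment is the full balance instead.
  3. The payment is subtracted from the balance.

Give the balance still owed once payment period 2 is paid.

Payment period 1: $32,165.19 − $2,541.67 → $29,623.52
Payment period 2: $29,623.52 − $3,732.50 → $25,891.02

$25,891.02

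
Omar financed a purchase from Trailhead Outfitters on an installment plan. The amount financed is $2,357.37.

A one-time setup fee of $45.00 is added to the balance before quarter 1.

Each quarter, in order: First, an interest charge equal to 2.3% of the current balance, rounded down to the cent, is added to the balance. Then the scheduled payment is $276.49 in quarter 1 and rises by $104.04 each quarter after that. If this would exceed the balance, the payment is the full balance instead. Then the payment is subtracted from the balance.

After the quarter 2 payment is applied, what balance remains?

$1,850.76

Quarter 1: $2,402.37 +$55.25 interest = $2,457.62; pay $276.49 → $2,181.13
Quarter 2: $2,181.13 +$50.16 interest = $2,231.29; pay $380.53 → $1,850.76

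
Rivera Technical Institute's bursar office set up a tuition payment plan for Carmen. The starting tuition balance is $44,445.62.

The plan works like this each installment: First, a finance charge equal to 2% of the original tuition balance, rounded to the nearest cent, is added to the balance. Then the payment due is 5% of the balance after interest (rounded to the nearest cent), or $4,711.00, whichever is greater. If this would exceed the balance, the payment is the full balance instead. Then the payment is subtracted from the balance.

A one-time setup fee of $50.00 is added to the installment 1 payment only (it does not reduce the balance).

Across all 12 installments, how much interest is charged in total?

$10,666.92

Installment 1: opening $44,445.62; interest $888.91 → $45,334.53; payment $4,711.00 (+ $50.00 fee); balance $40,623.53
Installment 2: opening $40,623.53; interest $888.91 → $41,512.44; payment $4,711.00; balance $36,801.44
Installment 3: opening $36,801.44; interest $888.91 → $37,690.35; payment $4,711.00; balance $32,979.35
Installment 4: opening $32,979.35; interest $888.91 → $33,868.26; payment $4,711.00; balance $29,157.26
Installment 5: opening $29,157.26; interest $888.91 → $30,046.17; payment $4,711.00; balance $25,335.17
Installment 6: opening $25,335.17; interest $888.91 → $26,224.08; payment $4,711.00; balance $21,513.08
Installment 7: opening $21,513.08; interest $888.91 → $22,401.99; payment $4,711.00; balance $17,690.99
Installment 8: opening $17,690.99; interest $888.91 → $18,579.90; payment $4,711.00; balance $13,868.90
Installment 9: opening $13,868.90; interest $888.91 → $14,757.81; payment $4,711.00; balance $10,046.81
Installment 10: opening $10,046.81; interest $888.91 → $10,935.72; payment $4,711.00; balance $6,224.72
Installment 11: opening $6,224.72; interest $888.91 → $7,113.63; payment $4,711.00; balance $2,402.63
Installment 12: opening $2,402.63; interest $888.91 → $3,291.54; payment $3,291.54; balance $0.00
Total interest: $888.91 + $888.91 + $888.91 + $888.91 + $888.91 + $888.91 + $888.91 + $888.91 + $888.91 + $888.91 + $888.91 + $888.91 = $10,666.92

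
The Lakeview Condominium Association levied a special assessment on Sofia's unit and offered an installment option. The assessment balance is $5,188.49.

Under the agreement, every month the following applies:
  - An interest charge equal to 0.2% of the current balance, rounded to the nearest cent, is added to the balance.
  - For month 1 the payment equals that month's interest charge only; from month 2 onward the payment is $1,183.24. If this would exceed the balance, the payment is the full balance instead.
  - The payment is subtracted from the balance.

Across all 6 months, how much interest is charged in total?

Month 1: $5,188.49 +$10.38 interest = $5,198.87; pay $10.38 → $5,188.49
Month 2: $5,188.49 +$10.38 interest = $5,198.87; pay $1,183.24 → $4,015.63
Month 3: $4,015.63 +$8.03 interest = $4,023.66; pay $1,183.24 → $2,840.42
Month 4: $2,840.42 +$5.68 interest = $2,846.10; pay $1,183.24 → $1,662.86
Month 5: $1,662.86 +$3.33 interest = $1,666.19; pay $1,183.24 → $482.95
Month 6: $482.95 +$0.97 interest = $483.92; pay $483.92 → $0.00
Total interest: $10.38 + $10.38 + $8.03 + $5.68 + $3.33 + $0.97 = $38.77

$38.77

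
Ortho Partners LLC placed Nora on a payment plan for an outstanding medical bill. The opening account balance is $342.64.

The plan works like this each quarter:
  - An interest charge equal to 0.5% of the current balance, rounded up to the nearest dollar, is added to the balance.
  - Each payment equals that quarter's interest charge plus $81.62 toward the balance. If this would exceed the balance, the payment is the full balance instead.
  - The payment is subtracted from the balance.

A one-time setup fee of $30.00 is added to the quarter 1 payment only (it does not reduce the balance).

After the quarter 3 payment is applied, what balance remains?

$97.78

# | Opening | Interest | Payment | Fee | End bal
1 | $342.64 | $2.00 | $83.62 | $30.00 | $261.02
2 | $261.02 | $2.00 | $83.62 | — | $179.40
3 | $179.40 | $1.00 | $82.62 | — | $97.78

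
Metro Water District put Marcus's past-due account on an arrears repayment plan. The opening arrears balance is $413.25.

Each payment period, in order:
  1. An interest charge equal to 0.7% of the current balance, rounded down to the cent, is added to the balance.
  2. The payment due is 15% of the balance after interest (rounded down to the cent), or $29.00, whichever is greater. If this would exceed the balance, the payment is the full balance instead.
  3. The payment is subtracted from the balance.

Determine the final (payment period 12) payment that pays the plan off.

$21.02

# | Opening | Interest | Payment | End bal
1 | $413.25 | $2.89 | $62.42 | $353.72
2 | $353.72 | $2.47 | $53.42 | $302.77
3 | $302.77 | $2.11 | $45.73 | $259.15
4 | $259.15 | $1.81 | $39.14 | $221.82
5 | $221.82 | $1.55 | $33.50 | $189.87
6 | $189.87 | $1.32 | $29.00 | $162.19
7 | $162.19 | $1.13 | $29.00 | $134.32
8 | $134.32 | $0.94 | $29.00 | $106.26
9 | $106.26 | $0.74 | $29.00 | $78.00
10 | $78.00 | $0.54 | $29.00 | $49.54
11 | $49.54 | $0.34 | $29.00 | $20.88
12 | $20.88 | $0.14 | $21.02 | $0.00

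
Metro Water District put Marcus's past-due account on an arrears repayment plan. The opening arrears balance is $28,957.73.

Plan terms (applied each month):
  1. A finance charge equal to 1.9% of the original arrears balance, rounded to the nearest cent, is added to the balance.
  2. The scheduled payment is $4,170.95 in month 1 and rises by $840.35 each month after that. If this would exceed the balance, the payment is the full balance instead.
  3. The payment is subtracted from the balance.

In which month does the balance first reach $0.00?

Month 1: opening $28,957.73; interest $550.20 → $29,507.93; payment $4,170.95; balance $25,336.98
Month 2: opening $25,336.98; interest $550.20 → $25,887.18; payment $5,011.30; balance $20,875.88
Month 3: opening $20,875.88; interest $550.20 → $21,426.08; payment $5,851.65; balance $15,574.43
Month 4: opening $15,574.43; interest $550.20 → $16,124.63; payment $6,692.00; balance $9,432.63
Month 5: opening $9,432.63; interest $550.20 → $9,982.83; payment $7,532.35; balance $2,450.48
Month 6: opening $2,450.48; interest $550.20 → $3,000.68; payment $3,000.68; balance $0.00
Balance reaches $0.00 in month 6.

6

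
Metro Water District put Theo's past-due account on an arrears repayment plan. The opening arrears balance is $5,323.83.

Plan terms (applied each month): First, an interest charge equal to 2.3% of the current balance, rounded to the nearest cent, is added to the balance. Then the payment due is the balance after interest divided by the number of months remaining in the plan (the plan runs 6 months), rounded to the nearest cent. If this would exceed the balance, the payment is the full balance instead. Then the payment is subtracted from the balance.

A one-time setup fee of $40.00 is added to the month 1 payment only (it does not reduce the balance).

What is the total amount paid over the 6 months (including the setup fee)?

# | Opening | Interest | Payment | Fee | End bal
1 | $5,323.83 | $122.45 | $907.71 | $40.00 | $4,538.57
2 | $4,538.57 | $104.39 | $928.59 | — | $3,714.37
3 | $3,714.37 | $85.43 | $949.95 | — | $2,849.85
4 | $2,849.85 | $65.55 | $971.80 | — | $1,943.60
5 | $1,943.60 | $44.70 | $994.15 | — | $994.15
6 | $994.15 | $22.87 | $1,017.02 | — | $0.00
Total paid: $5,809.22

$5,809.22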